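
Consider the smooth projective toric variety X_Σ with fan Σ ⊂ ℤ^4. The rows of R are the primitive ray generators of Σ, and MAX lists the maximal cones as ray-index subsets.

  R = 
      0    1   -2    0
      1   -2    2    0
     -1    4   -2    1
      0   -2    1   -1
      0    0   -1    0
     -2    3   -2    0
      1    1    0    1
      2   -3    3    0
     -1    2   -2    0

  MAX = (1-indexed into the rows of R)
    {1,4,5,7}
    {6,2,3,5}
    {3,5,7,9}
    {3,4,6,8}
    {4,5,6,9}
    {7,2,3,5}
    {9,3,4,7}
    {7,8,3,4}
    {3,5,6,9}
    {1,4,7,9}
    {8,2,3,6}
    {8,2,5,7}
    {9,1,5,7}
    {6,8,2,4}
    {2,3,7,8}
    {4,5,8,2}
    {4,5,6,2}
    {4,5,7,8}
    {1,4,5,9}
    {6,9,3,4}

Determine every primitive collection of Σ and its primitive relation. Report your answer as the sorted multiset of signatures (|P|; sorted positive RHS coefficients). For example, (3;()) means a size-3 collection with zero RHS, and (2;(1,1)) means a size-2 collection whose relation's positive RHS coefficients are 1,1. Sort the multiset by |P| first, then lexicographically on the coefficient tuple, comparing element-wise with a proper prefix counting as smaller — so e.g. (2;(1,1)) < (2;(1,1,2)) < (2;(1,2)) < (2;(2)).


13 collections generate NE(X_Σ); each relation:

  P = {2,9}:  v_{2} + v_{9} = 0 — sig = (2;())
  P = {6,7}:  v_{6} + v_{7} = v_{3} — sig = (2;(1))
  P = {8,9}:  v_{8} + v_{9} = v_{4} + v_{7} — sig = (2;(1,1))
  P = {1,2}:  v_{1} + v_{2} = v_{4} + v_{5} + v_{7} — sig = (2;(1,1,1))
  P = {1,3}:  v_{1} + v_{3} = v_{7} + 2·v_{9} — sig = (2;(1,2))
  P = {1,8}:  v_{1} + v_{8} = 2·v_{4} + v_{5} + 2·v_{7} — sig = (2;(1,2,2))
  P = {1,6}:  v_{1} + v_{6} = 2·v_{9} — sig = (2;(2))
  P = {5,6,8}:  v_{5} + v_{6} + v_{8} = 0 — sig = (3;())
  P = {2,4,7}:  v_{2} + v_{4} + v_{7} = v_{8} — sig = (3;(1))
  P = {3,4,5}:  v_{3} + v_{4} + v_{5} = v_{9} — sig = (3;(1))
  P = {3,5,8}:  v_{3} + v_{5} + v_{8} = v_{7} — sig = (3;(1))
  P = {2,3,4}:  v_{2} + v_{3} + v_{4} = v_{6} + v_{8} — sig = (3;(1,1))
  P = {4,5,7,9}:  v_{4} + v_{5} + v_{7} + v_{9} = v_{1} — sig = (4;(1))

Hence PRS(X_Σ) =
{ (2;()),  (2;(1)),  (2;(1,1)),  (2;(1,1,1)),  (2;(1,2)),  (2;(1,2,2)),  (2;(2)),  (3;()),  (3;(1)) ×3,  (3;(1,1)),  (4;(1)) }


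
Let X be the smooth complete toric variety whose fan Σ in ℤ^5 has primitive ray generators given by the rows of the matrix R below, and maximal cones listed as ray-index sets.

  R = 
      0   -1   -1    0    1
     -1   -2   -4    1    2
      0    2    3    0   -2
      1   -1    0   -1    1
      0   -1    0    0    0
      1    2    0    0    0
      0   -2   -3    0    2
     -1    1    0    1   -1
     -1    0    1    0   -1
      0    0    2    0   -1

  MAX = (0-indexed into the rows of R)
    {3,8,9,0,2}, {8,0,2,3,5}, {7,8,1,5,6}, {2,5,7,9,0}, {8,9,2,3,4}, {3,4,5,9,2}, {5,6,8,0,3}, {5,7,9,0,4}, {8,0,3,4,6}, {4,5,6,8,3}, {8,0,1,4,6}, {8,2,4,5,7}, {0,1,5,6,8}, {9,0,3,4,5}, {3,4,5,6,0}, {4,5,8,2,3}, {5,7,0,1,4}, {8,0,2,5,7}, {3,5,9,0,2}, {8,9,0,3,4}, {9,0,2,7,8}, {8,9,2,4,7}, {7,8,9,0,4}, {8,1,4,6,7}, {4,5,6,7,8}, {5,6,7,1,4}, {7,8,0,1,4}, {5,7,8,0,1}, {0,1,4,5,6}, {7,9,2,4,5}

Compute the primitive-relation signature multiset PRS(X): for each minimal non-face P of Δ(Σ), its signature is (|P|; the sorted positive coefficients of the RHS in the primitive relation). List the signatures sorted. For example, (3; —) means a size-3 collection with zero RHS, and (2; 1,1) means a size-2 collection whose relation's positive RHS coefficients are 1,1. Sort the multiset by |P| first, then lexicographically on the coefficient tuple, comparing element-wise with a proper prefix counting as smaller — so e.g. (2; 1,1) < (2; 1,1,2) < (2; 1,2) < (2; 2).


11 minimal non-faces of Δ(Σ) (on 10 rays):

  • {2,6}:  v_{2} + v_{6} = 0 — sig = (2; —)
  • {3,7}:  v_{3} + v_{7} = 0 — sig = (2; —)
  • {1,2}:  v_{1} + v_{2} = v_{0} + v_{7} — sig = (2; 1,1)
  • {1,3}:  v_{1} + v_{3} = v_{0} + v_{6} — sig = (2; 1,1)
  • {6,9}:  v_{6} + v_{9} = v_{0} + v_{4} — sig = (2; 1,1)
  • {1,9}:  v_{1} + v_{9} = 2·v_{0} + v_{4} + v_{7} — sig = (2; 1,1,2)
  • {0,2,4}:  v_{0} + v_{2} + v_{4} = v_{9} — sig = (3; 1)
  • {0,6,7}:  v_{0} + v_{6} + v_{7} = v_{1} — sig = (3; 1)
  • {5,8,9}:  v_{5} + v_{8} + v_{9} = v_{2} — sig = (3; 1)
  • {0,4,5,8}:  v_{0} + v_{4} + v_{5} + v_{8} = 0 — sig = (4; —)
  • {1,4,5,8}:  v_{1} + v_{4} + v_{5} + v_{8} = v_{6} + v_{7} — sig = (4; 1,1)

Signatures (|P|; sorted positive RHS coefficients), sorted:
    (2; —)
    (2; —)
    (2; 1,1)
    (2; 1,1)
    (2; 1,1)
    (2; 1,1,2)
    (3; 1)
    (3; 1)
    (3; 1)
    (4; —)
    (4; 1,1)


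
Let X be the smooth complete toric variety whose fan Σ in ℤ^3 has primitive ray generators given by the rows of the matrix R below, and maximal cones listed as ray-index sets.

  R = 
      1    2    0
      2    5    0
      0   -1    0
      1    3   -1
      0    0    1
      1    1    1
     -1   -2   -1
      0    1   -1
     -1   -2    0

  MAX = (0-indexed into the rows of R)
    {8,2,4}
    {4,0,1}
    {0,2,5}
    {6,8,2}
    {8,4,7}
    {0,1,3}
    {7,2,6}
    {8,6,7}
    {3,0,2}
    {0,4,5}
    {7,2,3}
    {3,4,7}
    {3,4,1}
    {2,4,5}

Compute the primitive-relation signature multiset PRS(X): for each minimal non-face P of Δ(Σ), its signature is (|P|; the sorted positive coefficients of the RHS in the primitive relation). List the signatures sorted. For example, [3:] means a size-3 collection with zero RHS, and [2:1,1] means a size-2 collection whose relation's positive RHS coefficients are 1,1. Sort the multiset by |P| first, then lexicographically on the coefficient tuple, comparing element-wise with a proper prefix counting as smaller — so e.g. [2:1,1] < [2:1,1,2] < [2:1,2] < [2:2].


Primitive collections (20):

  P={0,8}:  v_{0} + v_{8} = 0 ; sig = [2:]
  P={0,7}:  v_{0} + v_{7} = v_{3} ; sig = [2:1]
  P={1,6}:  v_{1} + v_{6} = v_{3} ; sig = [2:1]
  P={3,8}:  v_{3} + v_{8} = v_{7} ; sig = [2:1]
  P={4,6}:  v_{4} + v_{6} = v_{8} ; sig = [2:1]
  P={5,6}:  v_{5} + v_{6} = v_{2} ; sig = [2:1]
  P={5,7}:  v_{5} + v_{7} = v_{0} ; sig = [2:1]
  P={0,6}:  v_{0} + v_{6} = v_{2} + v_{7} ; sig = [2:1,1]
  P={1,8}:  v_{1} + v_{8} = v_{3} + v_{4} ; sig = [2:1,1]
  P={5,8}:  v_{5} + v_{8} = v_{2} + v_{4} ; sig = [2:1,1]
  P={1,7}:  v_{1} + v_{7} = 2·v_{3} + v_{4} ; sig = [2:1,2]
  P={3,6}:  v_{3} + v_{6} = v_{2} + 2·v_{7} ; sig = [2:1,2]
  P={1,5}:  v_{1} + v_{5} = 3·v_{0} + v_{4} ; sig = [2:1,3]
  P={1,2}:  v_{1} + v_{2} = 2·v_{0} ; sig = [2:2]
  P={3,5}:  v_{3} + v_{5} = 2·v_{0} ; sig = [2:2]
  P={2,4,7}:  v_{2} + v_{4} + v_{7} = 0 ; sig = [3:]
  P={0,2,4}:  v_{0} + v_{2} + v_{4} = v_{5} ; sig = [3:1]
  P={0,3,4}:  v_{0} + v_{3} + v_{4} = v_{1} ; sig = [3:1]
  P={2,3,4}:  v_{2} + v_{3} + v_{4} = v_{0} ; sig = [3:1]
  P={2,7,8}:  v_{2} + v_{7} + v_{8} = v_{6} ; sig = [3:1]

Signatures (|P|; sorted positive RHS coefficients), sorted:
    [2:]
    [2:1]
    [2:1]
    [2:1]
    [2:1]
    [2:1]
    [2:1]
    [2:1,1]
    [2:1,1]
    [2:1,1]
    [2:1,2]
    [2:1,2]
    [2:1,3]
    [2:2]
    [2:2]
    [3:]
    [3:1]
    [3:1]
    [3:1]
    [3:1]


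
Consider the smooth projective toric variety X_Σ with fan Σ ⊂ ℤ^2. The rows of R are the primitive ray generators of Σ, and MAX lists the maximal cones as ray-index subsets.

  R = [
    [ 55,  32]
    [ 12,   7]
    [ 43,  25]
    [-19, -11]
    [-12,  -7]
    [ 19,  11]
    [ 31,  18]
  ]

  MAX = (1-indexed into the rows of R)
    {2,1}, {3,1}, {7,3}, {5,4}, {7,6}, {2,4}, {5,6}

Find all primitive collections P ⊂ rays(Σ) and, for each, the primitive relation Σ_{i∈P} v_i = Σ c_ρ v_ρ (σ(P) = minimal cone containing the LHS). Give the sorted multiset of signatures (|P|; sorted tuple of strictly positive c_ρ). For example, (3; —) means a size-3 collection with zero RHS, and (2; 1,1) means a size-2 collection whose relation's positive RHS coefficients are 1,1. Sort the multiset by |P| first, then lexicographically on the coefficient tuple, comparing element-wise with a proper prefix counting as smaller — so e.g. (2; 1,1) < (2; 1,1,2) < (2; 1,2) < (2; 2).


Σ has 14 primitive collections:

  P={2,5}:  v_{2} + v_{5} = 0  →  sig = (2; —)
  P={4,6}:  v_{4} + v_{6} = 0  →  sig = (2; —)
  P={1,5}:  v_{1} + v_{5} = v_{3}  →  sig = (2; 1)
  P={2,3}:  v_{2} + v_{3} = v_{1}  →  sig = (2; 1)
  P={2,6}:  v_{2} + v_{6} = v_{7}  →  sig = (2; 1)
  P={2,7}:  v_{2} + v_{7} = v_{3}  →  sig = (2; 1)
  P={3,5}:  v_{3} + v_{5} = v_{7}  →  sig = (2; 1)
  P={4,7}:  v_{4} + v_{7} = v_{2}  →  sig = (2; 1)
  P={5,7}:  v_{5} + v_{7} = v_{6}  →  sig = (2; 1)
  P={1,6}:  v_{1} + v_{6} = v_{3} + v_{7}  →  sig = (2; 1,1)
  P={1,7}:  v_{1} + v_{7} = 2·v_{3}  →  sig = (2; 2)
  P={3,4}:  v_{3} + v_{4} = 2·v_{2}  →  sig = (2; 2)
  P={3,6}:  v_{3} + v_{6} = 2·v_{7}  →  sig = (2; 2)
  P={1,4}:  v_{1} + v_{4} = 3·v_{2}  →  sig = (2; 3)

Hence PRS(X_Σ) =
    (2; —)
    (2; —)
    (2; 1)
    (2; 1)
    (2; 1)
    (2; 1)
    (2; 1)
    (2; 1)
    (2; 1)
    (2; 1,1)
    (2; 2)
    (2; 2)
    (2; 2)
    (2; 3)


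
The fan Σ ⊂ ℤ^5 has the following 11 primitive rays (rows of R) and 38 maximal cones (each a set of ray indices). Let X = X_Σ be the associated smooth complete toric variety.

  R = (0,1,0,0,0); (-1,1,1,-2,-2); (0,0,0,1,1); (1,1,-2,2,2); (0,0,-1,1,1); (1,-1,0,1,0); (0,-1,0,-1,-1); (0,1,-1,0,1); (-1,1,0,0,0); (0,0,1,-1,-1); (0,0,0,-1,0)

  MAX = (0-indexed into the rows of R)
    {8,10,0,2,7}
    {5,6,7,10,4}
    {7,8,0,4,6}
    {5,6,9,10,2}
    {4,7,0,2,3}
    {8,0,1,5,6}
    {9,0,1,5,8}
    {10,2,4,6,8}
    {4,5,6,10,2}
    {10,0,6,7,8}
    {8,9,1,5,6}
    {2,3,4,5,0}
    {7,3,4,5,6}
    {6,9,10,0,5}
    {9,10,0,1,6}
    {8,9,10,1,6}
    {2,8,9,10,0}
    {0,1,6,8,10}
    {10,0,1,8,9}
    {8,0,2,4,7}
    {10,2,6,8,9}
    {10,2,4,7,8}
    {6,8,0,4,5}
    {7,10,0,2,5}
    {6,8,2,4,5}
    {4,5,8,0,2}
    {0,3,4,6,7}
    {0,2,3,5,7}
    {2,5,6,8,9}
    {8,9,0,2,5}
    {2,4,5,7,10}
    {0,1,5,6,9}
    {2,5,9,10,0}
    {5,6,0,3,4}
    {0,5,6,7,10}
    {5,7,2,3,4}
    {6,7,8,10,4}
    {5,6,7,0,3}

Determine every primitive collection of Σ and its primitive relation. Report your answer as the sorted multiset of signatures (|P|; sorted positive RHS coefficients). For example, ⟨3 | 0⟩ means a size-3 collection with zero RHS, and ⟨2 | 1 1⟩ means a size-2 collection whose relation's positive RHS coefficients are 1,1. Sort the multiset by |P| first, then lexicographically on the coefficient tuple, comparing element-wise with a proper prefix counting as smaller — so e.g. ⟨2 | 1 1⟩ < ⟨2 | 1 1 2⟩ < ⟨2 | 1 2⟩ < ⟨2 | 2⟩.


Minimal non-faces — 18 found among 11 rays, 38 max cones:

  P={4,9}:  v_{4} + v_{9} = 0  so sig = ⟨2 | 0⟩
  P={1,2}:  v_{1} + v_{2} = v_{8} + v_{9}  so sig = ⟨2 | 1 1⟩
  P={7,9}:  v_{7} + v_{9} = v_{0} + v_{10}  so sig = ⟨2 | 1 1⟩
  P={1,4}:  v_{1} + v_{4} = v_{0} + v_{6} + v_{8}  so sig = ⟨2 | 1 1 1⟩
  P={3,9}:  v_{3} + v_{9} = v_{0} + v_{5} + v_{7}  so sig = ⟨2 | 1 1 1⟩
  P={1,7}:  v_{1} + v_{7} = 2·v_{0} + v_{6} + v_{8} + v_{10}  so sig = ⟨2 | 1 1 1 2⟩
  P={1,3}:  v_{1} + v_{3} = 3·v_{0} + v_{4} + v_{6}  so sig = ⟨2 | 1 1 3⟩
  P={3,10}:  v_{3} + v_{10} = v_{5} + 2·v_{7}  so sig = ⟨2 | 1 2⟩
  P={3,8}:  v_{3} + v_{8} = 2·v_{0} + 2·v_{4}  so sig = ⟨2 | 2 2⟩
  P={0,2,6}:  v_{0} + v_{2} + v_{6} = 0  so sig = ⟨3 | 0⟩
  P={5,8,10}:  v_{5} + v_{8} + v_{10} = 0  so sig = ⟨3 | 0⟩
  P={0,4,10}:  v_{0} + v_{4} + v_{10} = v_{7}  so sig = ⟨3 | 1⟩
  P={2,6,7}:  v_{2} + v_{6} + v_{7} = v_{4} + v_{10}  so sig = ⟨3 | 1 1⟩
  P={5,7,8}:  v_{5} + v_{7} + v_{8} = v_{0} + v_{4}  so sig = ⟨3 | 1 1⟩
  P={1,5,10}:  v_{1} + v_{5} + v_{10} = v_{0} + v_{6} + v_{9}  so sig = ⟨3 | 1 1 1⟩
  P={2,3,6}:  v_{2} + v_{3} + v_{6} = v_{4} + v_{5} + v_{7}  so sig = ⟨3 | 1 1 1⟩
  P={0,4,5,7}:  v_{0} + v_{4} + v_{5} + v_{7} = v_{3}  so sig = ⟨4 | 1⟩
  P={0,6,8,9}:  v_{0} + v_{6} + v_{8} + v_{9} = v_{1}  so sig = ⟨4 | 1⟩

so the primitive-relation signature multiset is
    |P|=2: 9 collections, coeffs (), (1,1), (1,1), (1,1,1), (1,1,1), (1,1,1,2), (1,1,3), (1,2), (2,2)
    |P|=3: 7 collections, coeffs (), (), (1), (1,1), (1,1), (1,1,1), (1,1,1)
    |P|=4: 2 collections, coeffs (1), (1)


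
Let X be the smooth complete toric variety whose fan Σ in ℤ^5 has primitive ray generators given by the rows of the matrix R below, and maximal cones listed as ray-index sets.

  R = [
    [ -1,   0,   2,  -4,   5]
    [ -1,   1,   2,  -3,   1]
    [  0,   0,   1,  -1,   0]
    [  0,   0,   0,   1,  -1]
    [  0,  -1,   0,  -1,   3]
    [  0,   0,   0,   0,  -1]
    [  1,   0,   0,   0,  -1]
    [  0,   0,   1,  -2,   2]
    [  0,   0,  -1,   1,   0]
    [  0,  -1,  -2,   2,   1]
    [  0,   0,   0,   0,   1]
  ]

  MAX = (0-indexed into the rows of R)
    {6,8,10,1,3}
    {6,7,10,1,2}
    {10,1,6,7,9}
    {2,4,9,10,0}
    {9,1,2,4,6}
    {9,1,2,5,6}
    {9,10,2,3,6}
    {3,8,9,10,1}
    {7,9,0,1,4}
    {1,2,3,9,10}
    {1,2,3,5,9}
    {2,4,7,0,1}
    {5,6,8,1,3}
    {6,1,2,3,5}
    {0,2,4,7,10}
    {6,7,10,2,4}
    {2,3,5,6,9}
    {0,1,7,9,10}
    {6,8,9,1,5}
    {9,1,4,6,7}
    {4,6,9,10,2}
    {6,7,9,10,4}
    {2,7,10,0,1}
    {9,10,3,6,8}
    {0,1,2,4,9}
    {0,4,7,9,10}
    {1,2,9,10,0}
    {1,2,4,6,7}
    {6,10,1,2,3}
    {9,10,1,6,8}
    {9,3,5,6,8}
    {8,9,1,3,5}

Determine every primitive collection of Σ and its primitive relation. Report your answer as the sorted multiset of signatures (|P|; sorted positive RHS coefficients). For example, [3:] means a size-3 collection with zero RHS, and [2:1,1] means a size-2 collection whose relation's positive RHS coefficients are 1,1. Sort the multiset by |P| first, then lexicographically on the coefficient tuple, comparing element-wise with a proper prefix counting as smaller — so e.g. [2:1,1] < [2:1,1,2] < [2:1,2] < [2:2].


The 16 primitive collections of Σ (r=11, n=5):

  • {2,8}:  v_{2} + v_{8} = 0 — sig = [2:]
  • {5,10}:  v_{5} + v_{10} = 0 — sig = [2:]
  • {0,5}:  v_{0} + v_{5} = v_{1} + v_{4} — sig = [2:1,1]
  • {3,7}:  v_{3} + v_{7} = v_{2} + v_{10} — sig = [2:1,1]
  • {4,8}:  v_{4} + v_{8} = v_{7} + v_{9} — sig = [2:1,1]
  • {0,8}:  v_{0} + v_{8} = v_{1} + v_{7} + v_{9} + v_{10} — sig = [2:1,1,1,1]
  • {5,7}:  v_{5} + v_{7} = v_{1} + v_{2} + v_{6} + v_{9} — sig = [2:1,1,1,1]
  • {7,8}:  v_{7} + v_{8} = v_{1} + v_{6} + v_{9} + v_{10} — sig = [2:1,1,1,1]
  • {3,4}:  v_{3} + v_{4} = 2·v_{2} + v_{9} + v_{10} — sig = [2:1,1,2]
  • {0,3}:  v_{0} + v_{3} = v_{1} + 2·v_{2} + v_{9} + 2·v_{10} — sig = [2:1,1,2,2]
  • {4,5}:  v_{4} + v_{5} = v_{1} + 2·v_{2} + v_{6} + 2·v_{9} — sig = [2:1,1,2,2]
  • {0,6}:  v_{0} + v_{6} = 2·v_{7} — sig = [2:2]
  • {1,4,10}:  v_{1} + v_{4} + v_{10} = v_{0} — sig = [3:1]
  • {2,7,9}:  v_{2} + v_{7} + v_{9} = v_{4} — sig = [3:1]
  • {1,3,6,9}:  v_{1} + v_{3} + v_{6} + v_{9} = 0 — sig = [4:]
  • {1,2,6,9,10}:  v_{1} + v_{2} + v_{6} + v_{9} + v_{10} = v_{7} — sig = [5:1]

Hence PRS(X_Σ) =
    [2:]
    [2:]
    [2:1,1]
    [2:1,1]
    [2:1,1]
    [2:1,1,1,1]
    [2:1,1,1,1]
    [2:1,1,1,1]
    [2:1,1,2]
    [2:1,1,2,2]
    [2:1,1,2,2]
    [2:2]
    [3:1]
    [3:1]
    [4:]
    [5:1]


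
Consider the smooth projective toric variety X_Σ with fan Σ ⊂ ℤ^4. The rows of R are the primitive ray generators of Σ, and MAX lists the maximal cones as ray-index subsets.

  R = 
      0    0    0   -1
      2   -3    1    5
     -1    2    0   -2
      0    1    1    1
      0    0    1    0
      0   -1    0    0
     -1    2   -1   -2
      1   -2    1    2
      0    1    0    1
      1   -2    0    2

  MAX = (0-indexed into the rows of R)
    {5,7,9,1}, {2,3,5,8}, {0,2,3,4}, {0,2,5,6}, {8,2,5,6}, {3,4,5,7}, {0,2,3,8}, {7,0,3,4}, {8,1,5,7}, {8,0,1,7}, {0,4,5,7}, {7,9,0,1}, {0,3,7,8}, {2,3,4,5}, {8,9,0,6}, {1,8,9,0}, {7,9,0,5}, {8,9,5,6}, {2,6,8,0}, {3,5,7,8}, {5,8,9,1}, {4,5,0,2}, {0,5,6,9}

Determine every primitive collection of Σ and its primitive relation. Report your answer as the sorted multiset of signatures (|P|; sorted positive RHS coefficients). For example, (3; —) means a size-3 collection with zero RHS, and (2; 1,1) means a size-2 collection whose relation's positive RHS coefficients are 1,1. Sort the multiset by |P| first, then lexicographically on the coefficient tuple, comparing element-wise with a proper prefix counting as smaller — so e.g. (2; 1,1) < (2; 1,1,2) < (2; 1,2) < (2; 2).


16 minimal non-faces of Δ(Σ) (on 10 rays):

  {2,9}:  v_{2} + v_{9} = 0  so sig = (2; —)
  {6,7}:  v_{6} + v_{7} = 0  so sig = (2; —)
  {2,7}:  v_{2} + v_{7} = v_{4}  so sig = (2; 1)
  {4,6}:  v_{4} + v_{6} = v_{2}  so sig = (2; 1)
  {4,8}:  v_{4} + v_{8} = v_{3}  so sig = (2; 1)
  {4,9}:  v_{4} + v_{9} = v_{7}  so sig = (2; 1)
  {1,2}:  v_{1} + v_{2} = v_{7} + v_{8}  so sig = (2; 1,1)
  {1,6}:  v_{1} + v_{6} = v_{8} + v_{9}  so sig = (2; 1,1)
  {3,6}:  v_{3} + v_{6} = v_{2} + v_{8}  so sig = (2; 1,1)
  {3,9}:  v_{3} + v_{9} = v_{7} + v_{8}  so sig = (2; 1,1)
  {1,4}:  v_{1} + v_{4} = 2·v_{7} + v_{8}  so sig = (2; 1,2)
  {1,3}:  v_{1} + v_{3} = 2·v_{7} + 2·v_{8}  so sig = (2; 2,2)
  {0,5,8}:  v_{0} + v_{5} + v_{8} = 0  so sig = (3; —)
  {0,3,5}:  v_{0} + v_{3} + v_{5} = v_{4}  so sig = (3; 1)
  {7,8,9}:  v_{7} + v_{8} + v_{9} = v_{1}  so sig = (3; 1)
  {0,1,5}:  v_{0} + v_{1} + v_{5} = v_{7} + v_{9}  so sig = (3; 1,1)

so the primitive-relation signature multiset is
    (2; —)
    (2; —)
    (2; 1)
    (2; 1)
    (2; 1)
    (2; 1)
    (2; 1,1)
    (2; 1,1)
    (2; 1,1)
    (2; 1,1)
    (2; 1,2)
    (2; 2,2)
    (3; —)
    (3; 1)
    (3; 1)
    (3; 1,1)


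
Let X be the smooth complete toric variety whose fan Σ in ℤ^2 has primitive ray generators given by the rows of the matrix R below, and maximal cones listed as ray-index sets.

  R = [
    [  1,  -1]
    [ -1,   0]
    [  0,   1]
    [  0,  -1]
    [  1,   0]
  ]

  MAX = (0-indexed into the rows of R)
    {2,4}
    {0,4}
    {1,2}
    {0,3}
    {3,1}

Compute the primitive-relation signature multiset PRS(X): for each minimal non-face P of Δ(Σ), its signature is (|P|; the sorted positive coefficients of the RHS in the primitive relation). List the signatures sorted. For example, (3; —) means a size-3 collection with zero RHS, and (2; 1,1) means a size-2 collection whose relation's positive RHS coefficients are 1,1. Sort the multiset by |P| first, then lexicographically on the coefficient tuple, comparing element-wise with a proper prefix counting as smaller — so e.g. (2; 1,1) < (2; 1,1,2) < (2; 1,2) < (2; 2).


The 5 primitive collections of Σ (r=5, n=2):

  P = {1,4}:  v_{1} + v_{4} = 0 — sig = (2; —)
  P = {2,3}:  v_{2} + v_{3} = 0 — sig = (2; —)
  P = {0,1}:  v_{0} + v_{1} = v_{3} — sig = (2; 1)
  P = {0,2}:  v_{0} + v_{2} = v_{4} — sig = (2; 1)
  P = {3,4}:  v_{3} + v_{4} = v_{0} — sig = (2; 1)

so the primitive-relation signature multiset is
[(2; —), (2; —), (2; 1), (2; 1), (2; 1)]


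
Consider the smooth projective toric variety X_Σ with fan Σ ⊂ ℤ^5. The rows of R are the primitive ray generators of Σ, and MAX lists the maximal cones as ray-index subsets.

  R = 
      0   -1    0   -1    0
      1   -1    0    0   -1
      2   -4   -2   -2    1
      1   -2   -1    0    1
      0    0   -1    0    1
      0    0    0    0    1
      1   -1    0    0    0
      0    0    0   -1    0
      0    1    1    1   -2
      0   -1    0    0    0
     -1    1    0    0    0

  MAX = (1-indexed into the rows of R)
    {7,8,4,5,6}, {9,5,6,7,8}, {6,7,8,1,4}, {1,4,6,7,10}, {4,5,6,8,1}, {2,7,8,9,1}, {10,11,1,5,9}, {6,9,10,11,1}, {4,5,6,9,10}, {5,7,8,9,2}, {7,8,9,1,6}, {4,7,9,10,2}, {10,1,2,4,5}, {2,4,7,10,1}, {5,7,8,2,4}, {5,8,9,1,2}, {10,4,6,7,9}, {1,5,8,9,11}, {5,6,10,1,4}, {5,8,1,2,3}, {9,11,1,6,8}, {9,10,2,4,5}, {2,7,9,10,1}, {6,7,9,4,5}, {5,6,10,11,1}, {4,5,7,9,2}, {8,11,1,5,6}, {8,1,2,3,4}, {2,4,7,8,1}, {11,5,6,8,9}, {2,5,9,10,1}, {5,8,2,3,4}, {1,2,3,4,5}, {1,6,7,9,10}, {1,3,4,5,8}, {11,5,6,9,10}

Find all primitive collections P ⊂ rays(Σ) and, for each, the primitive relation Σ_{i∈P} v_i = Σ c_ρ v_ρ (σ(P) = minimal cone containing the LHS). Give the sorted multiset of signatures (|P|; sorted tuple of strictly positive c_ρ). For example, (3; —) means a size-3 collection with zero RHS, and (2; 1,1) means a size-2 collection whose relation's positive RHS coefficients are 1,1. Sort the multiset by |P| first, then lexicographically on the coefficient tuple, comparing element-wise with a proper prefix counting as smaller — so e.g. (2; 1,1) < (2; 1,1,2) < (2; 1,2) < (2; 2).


16 collections generate NE(X_Σ); each relation:

  {7,11}:  v_{7} + v_{11} = 0  ⇒ sig = (2; —)
  {2,6}:  v_{2} + v_{6} = v_{7}  ⇒ sig = (2; 1)
  {8,10}:  v_{8} + v_{10} = v_{1}  ⇒ sig = (2; 1)
  {4,11}:  v_{4} + v_{11} = v_{5} + v_{10}  ⇒ sig = (2; 1,1)
  {2,11}:  v_{2} + v_{11} = v_{1} + v_{5} + v_{9}  ⇒ sig = (2; 1,1,1)
  {3,10}:  v_{3} + v_{10} = 2·v_{1} + v_{2} + v_{4} + v_{5}  ⇒ sig = (2; 1,1,1,2)
  {3,9}:  v_{3} + v_{9} = v_{1} + 2·v_{2} + v_{5}  ⇒ sig = (2; 1,1,2)
  {3,7}:  v_{3} + v_{7} = v_{2} + 2·v_{4} + 2·v_{8}  ⇒ sig = (2; 1,2,2)
  {3,11}:  v_{3} + v_{11} = 2·v_{1} + v_{2} + 2·v_{5}  ⇒ sig = (2; 1,2,2)
  {3,6}:  v_{3} + v_{6} = 2·v_{4} + 2·v_{8}  ⇒ sig = (2; 2,2)
  {4,8,9}:  v_{4} + v_{8} + v_{9} = v_{2}  ⇒ sig = (3; 1)
  {5,7,10}:  v_{5} + v_{7} + v_{10} = v_{4}  ⇒ sig = (3; 1)
  {1,4,9}:  v_{1} + v_{4} + v_{9} = v_{2} + v_{10}  ⇒ sig = (3; 1,1)
  {1,5,7}:  v_{1} + v_{5} + v_{7} = v_{4} + v_{8}  ⇒ sig = (3; 1,1)
  {1,5,6,9}:  v_{1} + v_{5} + v_{6} + v_{9} = 0  ⇒ sig = (4; —)
  {1,2,4,5,8}:  v_{1} + v_{2} + v_{4} + v_{5} + v_{8} = v_{3}  ⇒ sig = (5; 1)

Hence PRS(X_Σ) =
    (2; —)
    (2; 1)
    (2; 1)
    (2; 1,1)
    (2; 1,1,1)
    (2; 1,1,1,2)
    (2; 1,1,2)
    (2; 1,2,2)
    (2; 1,2,2)
    (2; 2,2)
    (3; 1)
    (3; 1)
    (3; 1,1)
    (3; 1,1)
    (4; —)
    (5; 1)


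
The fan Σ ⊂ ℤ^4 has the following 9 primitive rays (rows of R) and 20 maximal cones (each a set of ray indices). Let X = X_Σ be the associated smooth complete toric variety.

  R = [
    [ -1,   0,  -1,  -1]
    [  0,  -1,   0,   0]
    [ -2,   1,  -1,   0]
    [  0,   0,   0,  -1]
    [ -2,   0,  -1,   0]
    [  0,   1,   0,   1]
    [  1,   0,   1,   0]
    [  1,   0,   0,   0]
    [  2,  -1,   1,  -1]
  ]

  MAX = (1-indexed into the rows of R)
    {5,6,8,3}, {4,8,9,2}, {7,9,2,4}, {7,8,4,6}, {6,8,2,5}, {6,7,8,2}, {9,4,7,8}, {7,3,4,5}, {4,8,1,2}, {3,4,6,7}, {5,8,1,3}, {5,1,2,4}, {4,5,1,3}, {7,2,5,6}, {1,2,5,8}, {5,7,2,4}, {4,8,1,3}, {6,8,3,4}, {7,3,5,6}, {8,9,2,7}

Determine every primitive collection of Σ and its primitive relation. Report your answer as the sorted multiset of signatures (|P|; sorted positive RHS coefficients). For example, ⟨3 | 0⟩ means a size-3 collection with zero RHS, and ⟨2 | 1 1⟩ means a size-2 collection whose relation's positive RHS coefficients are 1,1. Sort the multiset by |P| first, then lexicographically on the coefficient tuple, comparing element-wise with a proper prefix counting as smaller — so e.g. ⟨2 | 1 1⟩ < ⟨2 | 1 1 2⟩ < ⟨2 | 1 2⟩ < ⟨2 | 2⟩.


Minimal non-faces — 13 found among 9 rays, 20 max cones:

  P = {1,7}:  v_{1} + v_{7} = v_{4}  ⟹  sig = ⟨2 | 1⟩
  P = {2,3}:  v_{2} + v_{3} = v_{5}  ⟹  sig = ⟨2 | 1⟩
  P = {3,9}:  v_{3} + v_{9} = v_{4}  ⟹  sig = ⟨2 | 1⟩
  P = {1,6}:  v_{1} + v_{6} = v_{3} + v_{8}  ⟹  sig = ⟨2 | 1 1⟩
  P = {5,9}:  v_{5} + v_{9} = v_{2} + v_{4}  ⟹  sig = ⟨2 | 1 1⟩
  P = {6,9}:  v_{6} + v_{9} = v_{7} + v_{8}  ⟹  sig = ⟨2 | 1 1⟩
  P = {1,9}:  v_{1} + v_{9} = v_{2} + 2·v_{4} + v_{8}  ⟹  sig = ⟨2 | 1 1 2⟩
  P = {2,4,6}:  v_{2} + v_{4} + v_{6} = 0  ⟹  sig = ⟨3 | 0⟩
  P = {5,7,8}:  v_{5} + v_{7} + v_{8} = 0  ⟹  sig = ⟨3 | 0⟩
  P = {4,5,6}:  v_{4} + v_{5} + v_{6} = v_{3}  ⟹  sig = ⟨3 | 1⟩
  P = {4,5,8}:  v_{4} + v_{5} + v_{8} = v_{1}  ⟹  sig = ⟨3 | 1⟩
  P = {3,7,8}:  v_{3} + v_{7} + v_{8} = v_{4} + v_{6}  ⟹  sig = ⟨3 | 1 1⟩
  P = {2,4,7,8}:  v_{2} + v_{4} + v_{7} + v_{8} = v_{9}  ⟹  sig = ⟨4 | 1⟩

Sorted signature multiset PRS(X):
    ⟨2 | 1⟩
    ⟨2 | 1⟩
    ⟨2 | 1⟩
    ⟨2 | 1 1⟩
    ⟨2 | 1 1⟩
    ⟨2 | 1 1⟩
    ⟨2 | 1 1 2⟩
    ⟨3 | 0⟩
    ⟨3 | 0⟩
    ⟨3 | 1⟩
    ⟨3 | 1⟩
    ⟨3 | 1 1⟩
    ⟨4 | 1⟩


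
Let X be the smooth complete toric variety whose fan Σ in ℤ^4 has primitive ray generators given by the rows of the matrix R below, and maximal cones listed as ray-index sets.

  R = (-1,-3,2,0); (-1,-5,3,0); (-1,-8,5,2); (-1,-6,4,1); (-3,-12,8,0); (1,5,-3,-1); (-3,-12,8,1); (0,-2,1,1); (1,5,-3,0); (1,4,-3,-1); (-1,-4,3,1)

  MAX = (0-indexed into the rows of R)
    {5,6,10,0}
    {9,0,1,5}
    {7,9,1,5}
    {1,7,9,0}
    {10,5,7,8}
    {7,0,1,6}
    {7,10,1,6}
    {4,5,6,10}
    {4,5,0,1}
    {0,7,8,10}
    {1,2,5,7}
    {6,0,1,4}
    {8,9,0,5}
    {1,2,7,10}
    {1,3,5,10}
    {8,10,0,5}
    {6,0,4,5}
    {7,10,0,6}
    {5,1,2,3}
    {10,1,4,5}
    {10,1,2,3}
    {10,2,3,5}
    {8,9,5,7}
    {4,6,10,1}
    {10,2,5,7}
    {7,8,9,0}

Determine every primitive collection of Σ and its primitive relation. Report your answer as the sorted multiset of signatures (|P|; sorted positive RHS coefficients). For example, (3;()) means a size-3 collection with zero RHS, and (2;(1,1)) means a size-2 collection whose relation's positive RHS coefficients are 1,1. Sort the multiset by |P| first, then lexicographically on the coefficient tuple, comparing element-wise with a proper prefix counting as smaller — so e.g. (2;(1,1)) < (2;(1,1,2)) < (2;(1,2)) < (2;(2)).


25 collections generate NE(X_Σ); each relation:

  P = {1,8}:  v_{1} + v_{8} = 0 — sig = (2;())
  P = {9,10}:  v_{9} + v_{10} = 0 — sig = (2;())
  P = {3,7}:  v_{3} + v_{7} = v_{2} — sig = (2;(1))
  P = {0,3}:  v_{0} + v_{3} = v_{1} + v_{10} — sig = (2;(1,1))
  P = {4,8}:  v_{4} + v_{8} = v_{5} + v_{6} — sig = (2;(1,1))
  P = {6,8}:  v_{6} + v_{8} = v_{0} + v_{10} — sig = (2;(1,1))
  P = {6,9}:  v_{6} + v_{9} = v_{0} + v_{1} — sig = (2;(1,1))
  P = {0,2}:  v_{0} + v_{2} = v_{1} + v_{7} + v_{10} — sig = (2;(1,1,1))
  P = {3,8}:  v_{3} + v_{8} = v_{5} + v_{7} + v_{10} — sig = (2;(1,1,1))
  P = {3,9}:  v_{3} + v_{9} = v_{1} + v_{5} + v_{7} — sig = (2;(1,1,1))
  P = {2,4}:  v_{2} + v_{4} = 2·v_{1} + v_{3} + v_{10} — sig = (2;(1,1,2))
  P = {2,8}:  v_{2} + v_{8} = v_{5} + 2·v_{7} + v_{10} — sig = (2;(1,1,2))
  P = {2,9}:  v_{2} + v_{9} = v_{1} + v_{5} + 2·v_{7} — sig = (2;(1,1,2))
  P = {4,9}:  v_{4} + v_{9} = v_{0} + 2·v_{1} + v_{5} — sig = (2;(1,1,2))
  P = {4,7}:  v_{4} + v_{7} = 2·v_{1} + v_{10} — sig = (2;(1,2))
  P = {2,6}:  v_{2} + v_{6} = 2·v_{1} + v_{7} + 2·v_{10} — sig = (2;(1,2,2))
  P = {3,4}:  v_{3} + v_{4} = 3·v_{1} + v_{5} + 2·v_{10} — sig = (2;(1,2,3))
  P = {3,6}:  v_{3} + v_{6} = 2·v_{1} + 2·v_{10} — sig = (2;(2,2))
  P = {0,5,7}:  v_{0} + v_{5} + v_{7} = 0 — sig = (3;())
  P = {0,1,10}:  v_{0} + v_{1} + v_{10} = v_{6} — sig = (3;(1))
  P = {1,5,6}:  v_{1} + v_{5} + v_{6} = v_{4} — sig = (3;(1))
  P = {5,6,7}:  v_{5} + v_{6} + v_{7} = v_{1} + v_{10} — sig = (3;(1,1))
  P = {0,4,10}:  v_{0} + v_{4} + v_{10} = v_{5} + 2·v_{6} — sig = (3;(1,2))
  P = {1,5,7,10}:  v_{1} + v_{5} + v_{7} + v_{10} = v_{3} — sig = (4;(1))
  P = {1,2,5,10}:  v_{1} + v_{2} + v_{5} + v_{10} = 2·v_{3} — sig = (4;(2))

so the primitive-relation signature multiset is
{ (2;()) ×2,  (2;(1)),  (2;(1,1)) ×4,  (2;(1,1,1)) ×3,  (2;(1,1,2)) ×4,  (2;(1,2)),  (2;(1,2,2)),  (2;(1,2,3)),  (2;(2,2)),  (3;()),  (3;(1)) ×2,  (3;(1,1)),  (3;(1,2)),  (4;(1)),  (4;(2)) }


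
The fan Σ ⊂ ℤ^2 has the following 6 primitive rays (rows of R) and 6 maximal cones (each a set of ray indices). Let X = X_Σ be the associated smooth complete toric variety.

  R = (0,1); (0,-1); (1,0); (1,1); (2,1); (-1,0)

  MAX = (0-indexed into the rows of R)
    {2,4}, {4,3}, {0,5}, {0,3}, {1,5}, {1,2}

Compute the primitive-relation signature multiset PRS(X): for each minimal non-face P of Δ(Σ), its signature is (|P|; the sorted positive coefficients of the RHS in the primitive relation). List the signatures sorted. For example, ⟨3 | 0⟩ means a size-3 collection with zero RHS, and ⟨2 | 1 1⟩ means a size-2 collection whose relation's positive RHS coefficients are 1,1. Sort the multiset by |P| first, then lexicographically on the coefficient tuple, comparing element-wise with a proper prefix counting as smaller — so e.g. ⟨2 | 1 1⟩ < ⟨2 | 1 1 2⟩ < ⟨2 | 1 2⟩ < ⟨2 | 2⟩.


9 collections generate NE(X_Σ); each relation:

  P={0,1}:  v_{0} + v_{1} = 0  ⇒ sig = ⟨2 | 0⟩
  P={2,5}:  v_{2} + v_{5} = 0  ⇒ sig = ⟨2 | 0⟩
  P={0,2}:  v_{0} + v_{2} = v_{3}  ⇒ sig = ⟨2 | 1⟩
  P={1,3}:  v_{1} + v_{3} = v_{2}  ⇒ sig = ⟨2 | 1⟩
  P={2,3}:  v_{2} + v_{3} = v_{4}  ⇒ sig = ⟨2 | 1⟩
  P={3,5}:  v_{3} + v_{5} = v_{0}  ⇒ sig = ⟨2 | 1⟩
  P={4,5}:  v_{4} + v_{5} = v_{3}  ⇒ sig = ⟨2 | 1⟩
  P={0,4}:  v_{0} + v_{4} = 2·v_{3}  ⇒ sig = ⟨2 | 2⟩
  P={1,4}:  v_{1} + v_{4} = 2·v_{2}  ⇒ sig = ⟨2 | 2⟩

Signatures (|P|; sorted positive RHS coefficients), sorted:
[⟨2 | 0⟩, ⟨2 | 0⟩, ⟨2 | 1⟩, ⟨2 | 1⟩, ⟨2 | 1⟩, ⟨2 | 1⟩, ⟨2 | 1⟩, ⟨2 | 2⟩, ⟨2 | 2⟩]


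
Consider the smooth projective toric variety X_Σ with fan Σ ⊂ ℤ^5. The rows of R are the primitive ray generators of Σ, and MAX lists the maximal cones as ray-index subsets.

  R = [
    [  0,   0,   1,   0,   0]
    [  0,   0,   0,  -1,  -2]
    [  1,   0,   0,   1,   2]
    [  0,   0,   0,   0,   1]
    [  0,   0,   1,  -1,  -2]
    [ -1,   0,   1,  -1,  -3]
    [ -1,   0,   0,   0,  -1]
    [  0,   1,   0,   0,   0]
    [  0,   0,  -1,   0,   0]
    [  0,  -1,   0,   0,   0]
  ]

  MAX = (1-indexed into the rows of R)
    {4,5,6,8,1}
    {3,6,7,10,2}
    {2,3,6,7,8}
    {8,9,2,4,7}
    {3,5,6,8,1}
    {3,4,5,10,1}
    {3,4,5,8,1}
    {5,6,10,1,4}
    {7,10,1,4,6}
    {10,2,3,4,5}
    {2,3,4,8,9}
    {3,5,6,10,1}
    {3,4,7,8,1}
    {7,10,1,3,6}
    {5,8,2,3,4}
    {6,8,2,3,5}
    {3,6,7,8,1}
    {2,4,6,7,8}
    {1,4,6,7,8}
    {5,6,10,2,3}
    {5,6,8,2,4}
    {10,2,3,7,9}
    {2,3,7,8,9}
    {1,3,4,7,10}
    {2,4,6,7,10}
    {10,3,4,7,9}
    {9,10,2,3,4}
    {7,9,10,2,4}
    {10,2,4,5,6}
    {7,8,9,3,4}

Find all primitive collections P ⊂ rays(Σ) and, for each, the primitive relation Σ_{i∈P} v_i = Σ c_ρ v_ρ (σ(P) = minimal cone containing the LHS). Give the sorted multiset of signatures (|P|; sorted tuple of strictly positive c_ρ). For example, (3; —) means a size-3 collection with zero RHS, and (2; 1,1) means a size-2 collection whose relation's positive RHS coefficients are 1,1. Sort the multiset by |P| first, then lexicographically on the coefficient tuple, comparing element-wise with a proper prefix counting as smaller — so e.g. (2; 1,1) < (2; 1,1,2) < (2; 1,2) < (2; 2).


Δ(Σ) — 10 vertices, 8 min non-faces:

  {1,9}:  v_{1} + v_{9} = 0  →  sig = (2; —)
  {8,10}:  v_{8} + v_{10} = 0  →  sig = (2; —)
  {1,2}:  v_{1} + v_{2} = v_{5}  →  sig = (2; 1)
  {5,7}:  v_{5} + v_{7} = v_{6}  →  sig = (2; 1)
  {5,9}:  v_{5} + v_{9} = v_{2}  →  sig = (2; 1)
  {6,9}:  v_{6} + v_{9} = v_{2} + v_{7}  →  sig = (2; 1,1)
  {3,4,6}:  v_{3} + v_{4} + v_{6} = v_{1}  →  sig = (3; 1)
  {2,3,4,7}:  v_{2} + v_{3} + v_{4} + v_{7} = 0  →  sig = (4; —)

Signatures (|P|; sorted positive RHS coefficients), sorted:
[(2; —), (2; —), (2; 1), (2; 1), (2; 1), (2; 1,1), (3; 1), (4; —)]


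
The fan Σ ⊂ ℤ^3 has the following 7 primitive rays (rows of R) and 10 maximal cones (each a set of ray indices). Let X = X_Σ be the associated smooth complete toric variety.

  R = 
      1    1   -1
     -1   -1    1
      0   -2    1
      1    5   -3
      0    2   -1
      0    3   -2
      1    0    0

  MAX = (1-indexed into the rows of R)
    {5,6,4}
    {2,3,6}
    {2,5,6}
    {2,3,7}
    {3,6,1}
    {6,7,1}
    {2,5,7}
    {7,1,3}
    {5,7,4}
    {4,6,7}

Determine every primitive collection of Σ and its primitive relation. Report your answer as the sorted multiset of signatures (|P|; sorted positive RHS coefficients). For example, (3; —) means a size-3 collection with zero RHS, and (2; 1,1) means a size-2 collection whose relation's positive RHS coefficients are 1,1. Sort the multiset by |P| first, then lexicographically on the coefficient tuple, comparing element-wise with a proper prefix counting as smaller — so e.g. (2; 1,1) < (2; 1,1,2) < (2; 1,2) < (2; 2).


9 collections generate NE(X_Σ); each relation:

  P = {1,2}:  v_{1} + v_{2} = 0 ; sig = (2; —)
  P = {3,5}:  v_{3} + v_{5} = 0 ; sig = (2; —)
  P = {1,5}:  v_{1} + v_{5} = v_{6} + v_{7} ; sig = (2; 1,1)
  P = {3,4}:  v_{3} + v_{4} = v_{6} + v_{7} ; sig = (2; 1,1)
  P = {2,4}:  v_{2} + v_{4} = 2·v_{5} ; sig = (2; 2)
  P = {1,4}:  v_{1} + v_{4} = 2·v_{6} + 2·v_{7} ; sig = (2; 2,2)
  P = {2,6,7}:  v_{2} + v_{6} + v_{7} = v_{5} ; sig = (3; 1)
  P = {3,6,7}:  v_{3} + v_{6} + v_{7} = v_{1} ; sig = (3; 1)
  P = {5,6,7}:  v_{5} + v_{6} + v_{7} = v_{4} ; sig = (3; 1)

Hence PRS(X_Σ) =
{ (2; —) ×2,  (2; 1,1) ×2,  (2; 2),  (2; 2,2),  (3; 1) ×3 }


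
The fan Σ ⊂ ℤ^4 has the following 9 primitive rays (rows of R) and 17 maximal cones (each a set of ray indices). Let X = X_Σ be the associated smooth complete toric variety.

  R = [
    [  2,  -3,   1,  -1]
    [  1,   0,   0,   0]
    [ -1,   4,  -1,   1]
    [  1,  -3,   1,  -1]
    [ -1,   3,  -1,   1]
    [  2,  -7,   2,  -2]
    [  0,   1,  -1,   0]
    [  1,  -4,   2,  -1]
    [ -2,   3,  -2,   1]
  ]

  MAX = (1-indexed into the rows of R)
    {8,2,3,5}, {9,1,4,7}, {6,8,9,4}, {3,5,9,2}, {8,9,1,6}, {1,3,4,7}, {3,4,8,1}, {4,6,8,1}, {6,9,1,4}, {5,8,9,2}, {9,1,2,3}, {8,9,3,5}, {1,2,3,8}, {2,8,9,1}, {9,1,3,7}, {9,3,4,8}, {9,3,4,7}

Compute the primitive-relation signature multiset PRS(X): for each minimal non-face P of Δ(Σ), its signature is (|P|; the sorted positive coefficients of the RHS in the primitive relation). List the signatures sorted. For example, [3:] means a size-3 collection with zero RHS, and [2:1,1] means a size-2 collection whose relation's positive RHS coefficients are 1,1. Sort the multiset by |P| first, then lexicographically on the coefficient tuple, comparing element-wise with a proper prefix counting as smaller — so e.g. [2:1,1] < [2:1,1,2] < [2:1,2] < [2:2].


Primitive collections (14):

  P={4,5}:  v_{4} + v_{5} = 0  →  sig = [2:]
  P={1,5}:  v_{1} + v_{5} = v_{2}  →  sig = [2:1]
  P={2,4}:  v_{2} + v_{4} = v_{1}  →  sig = [2:1]
  P={3,6}:  v_{3} + v_{6} = v_{4}  →  sig = [2:1]
  P={7,8}:  v_{7} + v_{8} = v_{4}  →  sig = [2:1]
  P={5,6}:  v_{5} + v_{6} = v_{1} + v_{8} + v_{9}  →  sig = [2:1,1,1]
  P={5,7}:  v_{5} + v_{7} = v_{1} + v_{3} + v_{9}  →  sig = [2:1,1,1]
  P={2,6}:  v_{2} + v_{6} = 2·v_{1} + v_{8} + v_{9}  →  sig = [2:1,1,2]
  P={2,7}:  v_{2} + v_{7} = 2·v_{1} + v_{3} + v_{9}  →  sig = [2:1,1,2]
  P={6,7}:  v_{6} + v_{7} = v_{1} + 2·v_{4} + v_{9}  →  sig = [2:1,1,2]
  P={1,3,8,9}:  v_{1} + v_{3} + v_{8} + v_{9} = 0  →  sig = [4:]
  P={1,3,4,9}:  v_{1} + v_{3} + v_{4} + v_{9} = v_{7}  →  sig = [4:1]
  P={1,4,8,9}:  v_{1} + v_{4} + v_{8} + v_{9} = v_{6}  →  sig = [4:1]
  P={2,3,8,9}:  v_{2} + v_{3} + v_{8} + v_{9} = v_{5}  →  sig = [4:1]

Hence PRS(X_Σ) =
    [2:]
    [2:1]
    [2:1]
    [2:1]
    [2:1]
    [2:1,1,1]
    [2:1,1,1]
    [2:1,1,2]
    [2:1,1,2]
    [2:1,1,2]
    [4:]
    [4:1]
    [4:1]
    [4:1]


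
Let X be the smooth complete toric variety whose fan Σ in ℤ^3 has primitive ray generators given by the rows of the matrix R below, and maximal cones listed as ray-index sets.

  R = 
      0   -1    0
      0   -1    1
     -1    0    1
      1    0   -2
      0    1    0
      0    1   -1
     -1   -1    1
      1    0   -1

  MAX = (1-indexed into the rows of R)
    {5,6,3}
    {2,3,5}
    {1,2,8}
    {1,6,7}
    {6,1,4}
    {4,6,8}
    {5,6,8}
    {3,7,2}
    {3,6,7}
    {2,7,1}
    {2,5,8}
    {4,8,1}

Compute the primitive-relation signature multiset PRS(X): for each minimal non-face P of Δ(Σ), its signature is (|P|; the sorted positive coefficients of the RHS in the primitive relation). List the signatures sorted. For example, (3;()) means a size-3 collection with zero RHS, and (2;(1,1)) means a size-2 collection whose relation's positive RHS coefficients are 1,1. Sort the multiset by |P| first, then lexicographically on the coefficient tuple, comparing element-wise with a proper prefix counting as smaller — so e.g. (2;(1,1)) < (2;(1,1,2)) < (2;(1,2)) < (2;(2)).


Minimal non-faces — 11 found among 8 rays, 12 max cones:

  {1,5}:  v_{1} + v_{5} = 0  ⟹  sig = (2;())
  {2,6}:  v_{2} + v_{6} = 0  ⟹  sig = (2;())
  {3,8}:  v_{3} + v_{8} = 0  ⟹  sig = (2;())
  {1,3}:  v_{1} + v_{3} = v_{7}  ⟹  sig = (2;(1))
  {5,7}:  v_{5} + v_{7} = v_{3}  ⟹  sig = (2;(1))
  {7,8}:  v_{7} + v_{8} = v_{1}  ⟹  sig = (2;(1))
  {2,4}:  v_{2} + v_{4} = v_{1} + v_{8}  ⟹  sig = (2;(1,1))
  {3,4}:  v_{3} + v_{4} = v_{1} + v_{6}  ⟹  sig = (2;(1,1))
  {4,5}:  v_{4} + v_{5} = v_{6} + v_{8}  ⟹  sig = (2;(1,1))
  {4,7}:  v_{4} + v_{7} = 2·v_{1} + v_{6}  ⟹  sig = (2;(1,2))
  {1,6,8}:  v_{1} + v_{6} + v_{8} = v_{4}  ⟹  sig = (3;(1))

Sorted signature multiset PRS(X):
    (2;())
    (2;())
    (2;())
    (2;(1))
    (2;(1))
    (2;(1))
    (2;(1,1))
    (2;(1,1))
    (2;(1,1))
    (2;(1,2))
    (3;(1))


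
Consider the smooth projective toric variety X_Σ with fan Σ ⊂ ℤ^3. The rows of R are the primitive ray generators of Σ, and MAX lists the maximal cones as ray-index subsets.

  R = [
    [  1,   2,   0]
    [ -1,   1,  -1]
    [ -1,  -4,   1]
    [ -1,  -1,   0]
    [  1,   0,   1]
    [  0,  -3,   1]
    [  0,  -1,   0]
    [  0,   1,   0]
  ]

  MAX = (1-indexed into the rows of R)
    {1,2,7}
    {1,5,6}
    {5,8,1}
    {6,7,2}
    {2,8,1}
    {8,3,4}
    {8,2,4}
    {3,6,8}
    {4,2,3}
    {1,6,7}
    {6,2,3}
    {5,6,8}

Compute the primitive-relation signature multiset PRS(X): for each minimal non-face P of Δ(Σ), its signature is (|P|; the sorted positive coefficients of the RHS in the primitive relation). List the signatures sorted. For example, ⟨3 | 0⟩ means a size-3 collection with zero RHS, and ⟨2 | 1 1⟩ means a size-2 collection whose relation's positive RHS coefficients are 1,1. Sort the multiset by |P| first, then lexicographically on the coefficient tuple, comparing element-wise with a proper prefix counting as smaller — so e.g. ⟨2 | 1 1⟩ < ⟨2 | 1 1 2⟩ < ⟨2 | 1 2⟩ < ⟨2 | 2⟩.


Δ(Σ) — 8 vertices, 14 min non-faces:

  {7,8}:  v_{7} + v_{8} = 0  ⟹  sig = ⟨2 | 0⟩
  {1,4}:  v_{1} + v_{4} = v_{8}  ⟹  sig = ⟨2 | 1⟩
  {2,5}:  v_{2} + v_{5} = v_{8}  ⟹  sig = ⟨2 | 1⟩
  {4,6}:  v_{4} + v_{6} = v_{3}  ⟹  sig = ⟨2 | 1⟩
  {1,3}:  v_{1} + v_{3} = v_{6} + v_{8}  ⟹  sig = ⟨2 | 1 1⟩
  {4,7}:  v_{4} + v_{7} = v_{2} + v_{6}  ⟹  sig = ⟨2 | 1 1⟩
  {5,7}:  v_{5} + v_{7} = v_{1} + v_{6}  ⟹  sig = ⟨2 | 1 1⟩
  {3,7}:  v_{3} + v_{7} = v_{2} + 2·v_{6}  ⟹  sig = ⟨2 | 1 2⟩
  {4,5}:  v_{4} + v_{5} = v_{6} + 2·v_{8}  ⟹  sig = ⟨2 | 1 2⟩
  {3,5}:  v_{3} + v_{5} = 2·v_{6} + 2·v_{8}  ⟹  sig = ⟨2 | 2 2⟩
  {1,2,6}:  v_{1} + v_{2} + v_{6} = 0  ⟹  sig = ⟨3 | 0⟩
  {1,6,8}:  v_{1} + v_{6} + v_{8} = v_{5}  ⟹  sig = ⟨3 | 1⟩
  {2,6,8}:  v_{2} + v_{6} + v_{8} = v_{4}  ⟹  sig = ⟨3 | 1⟩
  {2,3,8}:  v_{2} + v_{3} + v_{8} = 2·v_{4}  ⟹  sig = ⟨3 | 2⟩

Sorted signature multiset PRS(X):
[⟨2 | 0⟩, ⟨2 | 1⟩, ⟨2 | 1⟩, ⟨2 | 1⟩, ⟨2 | 1 1⟩, ⟨2 | 1 1⟩, ⟨2 | 1 1⟩, ⟨2 | 1 2⟩, ⟨2 | 1 2⟩, ⟨2 | 2 2⟩, ⟨3 | 0⟩, ⟨3 | 1⟩, ⟨3 | 1⟩, ⟨3 | 2⟩]


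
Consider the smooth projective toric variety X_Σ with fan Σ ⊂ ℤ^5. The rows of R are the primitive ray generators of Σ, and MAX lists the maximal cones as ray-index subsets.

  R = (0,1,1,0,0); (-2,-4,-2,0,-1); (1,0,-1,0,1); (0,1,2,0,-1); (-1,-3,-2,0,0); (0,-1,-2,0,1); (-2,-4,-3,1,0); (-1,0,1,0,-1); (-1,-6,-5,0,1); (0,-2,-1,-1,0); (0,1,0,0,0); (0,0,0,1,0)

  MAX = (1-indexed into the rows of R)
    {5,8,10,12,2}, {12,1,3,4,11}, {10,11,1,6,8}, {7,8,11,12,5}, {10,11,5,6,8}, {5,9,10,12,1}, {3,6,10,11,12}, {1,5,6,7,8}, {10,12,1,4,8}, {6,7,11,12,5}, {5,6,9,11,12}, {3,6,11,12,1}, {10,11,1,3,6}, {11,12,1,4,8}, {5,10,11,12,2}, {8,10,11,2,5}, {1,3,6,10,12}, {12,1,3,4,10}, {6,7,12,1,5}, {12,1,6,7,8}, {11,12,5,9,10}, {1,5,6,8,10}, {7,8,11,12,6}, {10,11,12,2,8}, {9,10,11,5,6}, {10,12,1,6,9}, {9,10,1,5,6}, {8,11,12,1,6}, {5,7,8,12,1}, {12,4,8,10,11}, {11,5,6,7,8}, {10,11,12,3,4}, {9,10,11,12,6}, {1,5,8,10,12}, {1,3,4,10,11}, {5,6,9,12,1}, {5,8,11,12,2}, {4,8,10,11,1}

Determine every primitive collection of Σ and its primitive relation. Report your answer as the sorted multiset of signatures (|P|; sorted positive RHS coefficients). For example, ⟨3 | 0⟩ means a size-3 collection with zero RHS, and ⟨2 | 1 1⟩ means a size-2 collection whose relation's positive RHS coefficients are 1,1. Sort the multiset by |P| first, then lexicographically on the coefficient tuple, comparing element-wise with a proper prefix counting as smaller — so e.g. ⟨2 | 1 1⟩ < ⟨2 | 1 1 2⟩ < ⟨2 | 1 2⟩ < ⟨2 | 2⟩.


Minimal non-faces — 25 found among 12 rays, 38 max cones:

  • {3,8}:  v_{3} + v_{8} = 0  →  sig = ⟨2 | 0⟩
  • {4,6}:  v_{4} + v_{6} = 0  →  sig = ⟨2 | 0⟩
  • {1,2}:  v_{1} + v_{2} = v_{5} + v_{8}  →  sig = ⟨2 | 1 1⟩
  • {3,5}:  v_{3} + v_{5} = v_{6} + v_{10} + v_{12}  →  sig = ⟨2 | 1 1 1⟩
  • {3,7}:  v_{3} + v_{7} = v_{5} + v_{6} + v_{12}  →  sig = ⟨2 | 1 1 1⟩
  • {4,5}:  v_{4} + v_{5} = v_{8} + v_{10} + v_{12}  →  sig = ⟨2 | 1 1 1⟩
  • {4,7}:  v_{4} + v_{7} = v_{5} + v_{8} + v_{12}  →  sig = ⟨2 | 1 1 1⟩
  • {4,9}:  v_{4} + v_{9} = v_{5} + v_{10} + v_{12}  →  sig = ⟨2 | 1 1 1⟩
  • {2,3}:  v_{2} + v_{3} = v_{5} + v_{10} + v_{11} + v_{12}  →  sig = ⟨2 | 1 1 1 1⟩
  • {2,7}:  v_{2} + v_{7} = 3·v_{5} + v_{8} + v_{11} + v_{12}  →  sig = ⟨2 | 1 1 1 3⟩
  • {2,9}:  v_{2} + v_{9} = 3·v_{5} + v_{10} + v_{11} + v_{12}  →  sig = ⟨2 | 1 1 1 3⟩
  • {7,9}:  v_{7} + v_{9} = 3·v_{5} + v_{6} + v_{12}  →  sig = ⟨2 | 1 1 3⟩
  • {2,6}:  v_{2} + v_{6} = 2·v_{5} + v_{11}  →  sig = ⟨2 | 1 2⟩
  • {2,4}:  v_{2} + v_{4} = 2·v_{8} + 2·v_{10} + v_{11} + 2·v_{12}  →  sig = ⟨2 | 1 2 2 2⟩
  • {7,10}:  v_{7} + v_{10} = 2·v_{5}  →  sig = ⟨2 | 2⟩
  • {8,9}:  v_{8} + v_{9} = 2·v_{5}  →  sig = ⟨2 | 2⟩
  • {3,9}:  v_{3} + v_{9} = 2·v_{6} + 2·v_{10} + 2·v_{12}  →  sig = ⟨2 | 2 2 2⟩
  • {1,5,11}:  v_{1} + v_{5} + v_{11} = v_{6} + v_{8}  →  sig = ⟨3 | 1 1⟩
  • {1,9,11}:  v_{1} + v_{9} + v_{11} = v_{5} + v_{6}  →  sig = ⟨3 | 1 1⟩
  • {1,7,11}:  v_{1} + v_{7} + v_{11} = 2·v_{6} + 2·v_{8} + v_{12}  →  sig = ⟨3 | 1 2 2⟩
  • {1,10,11,12}:  v_{1} + v_{10} + v_{11} + v_{12} = 0  →  sig = ⟨4 | 0⟩
  • {5,6,8,12}:  v_{5} + v_{6} + v_{8} + v_{12} = v_{7}  →  sig = ⟨4 | 1⟩
  • {5,6,10,12}:  v_{5} + v_{6} + v_{10} + v_{12} = v_{9}  →  sig = ⟨4 | 1⟩
  • {6,8,10,12}:  v_{6} + v_{8} + v_{10} + v_{12} = v_{5}  →  sig = ⟨4 | 1⟩
  • {5,8,10,11,12}:  v_{5} + v_{8} + v_{10} + v_{11} + v_{12} = v_{2}  →  sig = ⟨5 | 1⟩

Sorted signature multiset PRS(X):
[⟨2 | 0⟩, ⟨2 | 0⟩, ⟨2 | 1 1⟩, ⟨2 | 1 1 1⟩, ⟨2 | 1 1 1⟩, ⟨2 | 1 1 1⟩, ⟨2 | 1 1 1⟩, ⟨2 | 1 1 1⟩, ⟨2 | 1 1 1 1⟩, ⟨2 | 1 1 1 3⟩, ⟨2 | 1 1 1 3⟩, ⟨2 | 1 1 3⟩, ⟨2 | 1 2⟩, ⟨2 | 1 2 2 2⟩, ⟨2 | 2⟩, ⟨2 | 2⟩, ⟨2 | 2 2 2⟩, ⟨3 | 1 1⟩, ⟨3 | 1 1⟩, ⟨3 | 1 2 2⟩, ⟨4 | 0⟩, ⟨4 | 1⟩, ⟨4 | 1⟩, ⟨4 | 1⟩, ⟨5 | 1⟩]
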